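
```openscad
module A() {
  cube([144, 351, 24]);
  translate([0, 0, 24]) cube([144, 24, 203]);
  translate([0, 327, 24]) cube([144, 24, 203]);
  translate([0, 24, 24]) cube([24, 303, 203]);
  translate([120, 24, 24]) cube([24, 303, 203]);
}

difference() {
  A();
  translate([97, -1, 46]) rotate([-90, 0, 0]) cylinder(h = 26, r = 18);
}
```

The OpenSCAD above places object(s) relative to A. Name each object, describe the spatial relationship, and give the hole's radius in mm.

A is an open box. The open box has a circular hole through its front wall. The hole's radius is 18 mm.

The subtracted cylinder has r = 18 mm.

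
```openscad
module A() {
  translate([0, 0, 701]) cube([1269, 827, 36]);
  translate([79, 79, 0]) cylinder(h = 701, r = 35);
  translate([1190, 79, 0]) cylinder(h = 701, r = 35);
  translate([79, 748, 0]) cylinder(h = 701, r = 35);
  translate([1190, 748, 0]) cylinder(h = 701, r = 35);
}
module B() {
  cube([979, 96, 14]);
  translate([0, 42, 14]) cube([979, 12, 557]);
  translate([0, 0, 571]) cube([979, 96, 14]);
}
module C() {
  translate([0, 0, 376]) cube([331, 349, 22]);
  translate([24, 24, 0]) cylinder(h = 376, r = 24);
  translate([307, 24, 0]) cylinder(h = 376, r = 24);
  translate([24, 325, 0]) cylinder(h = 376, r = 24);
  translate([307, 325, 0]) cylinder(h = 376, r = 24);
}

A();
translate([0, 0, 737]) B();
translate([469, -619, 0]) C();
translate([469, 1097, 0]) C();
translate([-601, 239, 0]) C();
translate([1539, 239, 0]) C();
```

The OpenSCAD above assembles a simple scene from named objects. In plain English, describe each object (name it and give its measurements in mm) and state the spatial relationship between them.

A is a table: top 1269 mm (x) × 827 mm (y), 36 mm thick, upper face at z = 737 mm, on four round legs of 70 mm diameter, each leg's bounding box inset 44 mm from the nearest pair of top edges, running from z = 0 to the bottom of the top.

B is an I-beam lying along x, 979 mm long. Overall section height 585 mm. Two flanges 96 mm wide (y) and 14 mm thick, one on the floor and one at the top; a web 12 mm thick runs between them, centred on the flange width.

C is a four-legged stool. The seat is 331×349 mm, 22 mm thick, top at z = 398 mm. It stands on four round legs, each 48 mm in diameter, from z = 0 to the seat underside, each leg's axis is inset half a diameter from the nearest pair of seat edges (so the leg's bounding box is flush with the corner).

The I-beam is on top of the table. Four stools sit around the table at the −y, +y, −x, +x sides.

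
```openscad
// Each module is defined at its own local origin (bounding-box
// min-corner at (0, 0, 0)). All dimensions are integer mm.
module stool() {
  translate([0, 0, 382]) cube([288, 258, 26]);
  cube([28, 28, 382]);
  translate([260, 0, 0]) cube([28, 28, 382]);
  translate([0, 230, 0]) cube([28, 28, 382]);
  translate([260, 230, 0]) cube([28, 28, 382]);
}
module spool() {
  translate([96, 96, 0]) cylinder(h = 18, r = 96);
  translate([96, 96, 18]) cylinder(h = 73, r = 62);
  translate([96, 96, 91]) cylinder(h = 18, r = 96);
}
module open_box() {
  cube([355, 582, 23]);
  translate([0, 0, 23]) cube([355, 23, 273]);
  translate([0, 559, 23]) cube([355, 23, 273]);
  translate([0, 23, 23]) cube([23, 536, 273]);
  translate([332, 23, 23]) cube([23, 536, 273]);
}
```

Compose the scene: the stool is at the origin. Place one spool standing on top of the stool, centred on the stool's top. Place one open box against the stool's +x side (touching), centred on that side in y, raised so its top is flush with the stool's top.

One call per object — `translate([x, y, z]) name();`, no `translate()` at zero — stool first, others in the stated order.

stool();
translate([48, 33, 408]) spool();
translate([288, -162, 112]) open_box();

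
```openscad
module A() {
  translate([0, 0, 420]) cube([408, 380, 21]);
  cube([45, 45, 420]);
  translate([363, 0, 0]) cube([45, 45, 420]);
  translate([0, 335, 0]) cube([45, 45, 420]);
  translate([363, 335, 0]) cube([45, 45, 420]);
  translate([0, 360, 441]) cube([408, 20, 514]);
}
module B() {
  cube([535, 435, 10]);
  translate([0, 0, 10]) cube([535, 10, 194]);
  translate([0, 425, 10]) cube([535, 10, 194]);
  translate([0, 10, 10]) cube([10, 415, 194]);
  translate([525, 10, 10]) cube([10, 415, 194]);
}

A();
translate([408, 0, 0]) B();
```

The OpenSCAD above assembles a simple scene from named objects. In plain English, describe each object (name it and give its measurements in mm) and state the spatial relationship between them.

A is a chair: 408×380 mm seat, 21 mm thick, top at z = 441 mm, on four 45 mm square corner legs flush with the seat edges. A 20 mm thick backrest slab spans the full seat width, extending 514 mm above the seat top, its back face flush with the seat's +y edge.

B is an open-topped rectangular box: outside dimensions 535×435×204 mm, with a uniform wall and base thickness of 10 mm. The base is a full 535×435 slab on the floor; four walls sit on top of the base. The front and back walls (the −y and +y sides) span the full width; the two side walls fit between them.

The open box is against the chair's +x side, with their −y faces flush.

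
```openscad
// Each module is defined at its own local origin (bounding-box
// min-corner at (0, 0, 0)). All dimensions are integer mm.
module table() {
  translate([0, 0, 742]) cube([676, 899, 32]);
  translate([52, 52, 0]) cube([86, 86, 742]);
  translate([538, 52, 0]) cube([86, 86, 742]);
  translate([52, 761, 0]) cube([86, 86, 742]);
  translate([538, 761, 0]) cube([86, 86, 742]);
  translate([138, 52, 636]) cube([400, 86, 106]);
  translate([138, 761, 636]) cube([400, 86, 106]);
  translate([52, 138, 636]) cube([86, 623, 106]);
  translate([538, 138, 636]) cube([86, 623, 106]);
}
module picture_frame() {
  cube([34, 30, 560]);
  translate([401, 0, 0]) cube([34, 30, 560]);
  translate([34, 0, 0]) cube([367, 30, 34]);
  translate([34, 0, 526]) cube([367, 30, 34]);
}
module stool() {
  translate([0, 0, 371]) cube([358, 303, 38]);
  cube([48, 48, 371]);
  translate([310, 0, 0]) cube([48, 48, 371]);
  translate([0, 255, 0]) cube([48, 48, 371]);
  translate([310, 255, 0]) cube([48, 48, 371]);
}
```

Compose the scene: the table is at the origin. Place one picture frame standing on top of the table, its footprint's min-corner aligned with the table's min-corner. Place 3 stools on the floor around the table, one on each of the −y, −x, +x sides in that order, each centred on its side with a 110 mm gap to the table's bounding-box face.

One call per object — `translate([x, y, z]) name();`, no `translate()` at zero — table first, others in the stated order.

table();
translate([0, 0, 774]) picture_frame();
translate([159, -413, 0]) stool();
translate([-468, 298, 0]) stool();
translate([786, 298, 0]) stool();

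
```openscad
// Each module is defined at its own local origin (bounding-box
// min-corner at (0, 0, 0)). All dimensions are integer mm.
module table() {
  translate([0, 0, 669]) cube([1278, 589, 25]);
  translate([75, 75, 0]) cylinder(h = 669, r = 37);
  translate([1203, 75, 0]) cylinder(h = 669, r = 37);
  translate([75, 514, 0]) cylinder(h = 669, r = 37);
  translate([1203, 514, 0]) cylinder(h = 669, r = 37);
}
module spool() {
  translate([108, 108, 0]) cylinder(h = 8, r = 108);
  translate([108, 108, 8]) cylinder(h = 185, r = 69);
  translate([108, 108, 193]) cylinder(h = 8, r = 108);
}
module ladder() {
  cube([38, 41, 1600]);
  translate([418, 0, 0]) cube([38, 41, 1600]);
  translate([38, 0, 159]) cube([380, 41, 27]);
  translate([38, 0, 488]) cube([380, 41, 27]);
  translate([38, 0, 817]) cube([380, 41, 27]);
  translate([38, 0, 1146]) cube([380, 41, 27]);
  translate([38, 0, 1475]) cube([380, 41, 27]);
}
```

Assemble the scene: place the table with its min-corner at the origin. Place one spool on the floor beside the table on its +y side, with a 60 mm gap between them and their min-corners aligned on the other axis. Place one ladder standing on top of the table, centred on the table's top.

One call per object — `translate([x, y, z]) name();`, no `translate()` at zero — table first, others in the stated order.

table();
translate([0, 649, 0]) spool();
translate([411, 274, 694]) ladder();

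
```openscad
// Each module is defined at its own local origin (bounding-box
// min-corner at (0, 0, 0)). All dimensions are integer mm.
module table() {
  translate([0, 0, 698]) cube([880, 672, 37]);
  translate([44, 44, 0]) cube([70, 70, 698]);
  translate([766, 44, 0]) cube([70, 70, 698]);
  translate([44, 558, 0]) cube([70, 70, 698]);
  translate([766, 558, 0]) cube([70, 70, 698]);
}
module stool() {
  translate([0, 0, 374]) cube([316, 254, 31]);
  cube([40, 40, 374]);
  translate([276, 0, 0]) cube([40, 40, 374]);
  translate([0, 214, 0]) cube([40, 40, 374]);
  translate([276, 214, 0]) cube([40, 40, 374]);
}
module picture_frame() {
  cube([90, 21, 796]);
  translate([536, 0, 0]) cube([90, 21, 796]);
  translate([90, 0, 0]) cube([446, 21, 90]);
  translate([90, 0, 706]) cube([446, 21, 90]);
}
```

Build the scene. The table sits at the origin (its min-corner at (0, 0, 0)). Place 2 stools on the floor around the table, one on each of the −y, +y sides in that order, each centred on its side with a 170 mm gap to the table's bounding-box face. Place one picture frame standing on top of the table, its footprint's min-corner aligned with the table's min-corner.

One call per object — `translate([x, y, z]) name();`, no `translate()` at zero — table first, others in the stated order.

table();
translate([282, -424, 0]) stool();
translate([282, 842, 0]) stool();
translate([0, 0, 735]) picture_frame();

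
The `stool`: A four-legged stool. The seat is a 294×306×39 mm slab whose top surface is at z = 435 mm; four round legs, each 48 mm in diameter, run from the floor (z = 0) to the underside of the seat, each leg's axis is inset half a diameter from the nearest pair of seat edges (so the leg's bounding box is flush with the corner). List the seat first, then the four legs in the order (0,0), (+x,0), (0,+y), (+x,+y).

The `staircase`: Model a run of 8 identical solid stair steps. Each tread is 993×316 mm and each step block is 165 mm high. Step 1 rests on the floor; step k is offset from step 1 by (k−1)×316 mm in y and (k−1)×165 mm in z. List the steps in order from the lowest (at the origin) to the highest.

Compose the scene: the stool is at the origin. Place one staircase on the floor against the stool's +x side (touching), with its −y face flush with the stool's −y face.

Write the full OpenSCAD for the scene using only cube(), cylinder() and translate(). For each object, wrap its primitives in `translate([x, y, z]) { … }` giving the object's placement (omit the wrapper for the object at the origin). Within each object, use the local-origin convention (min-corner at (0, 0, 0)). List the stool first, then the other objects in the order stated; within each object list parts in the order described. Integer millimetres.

translate([0, 0, 396]) cube([294, 306, 39]);
translate([24, 24, 0]) cylinder(h = 396, r = 24);
translate([270, 24, 0]) cylinder(h = 396, r = 24);
translate([24, 282, 0]) cylinder(h = 396, r = 24);
translate([270, 282, 0]) cylinder(h = 396, r = 24);
translate([294, 0, 0]) {
  cube([993, 316, 165]);
  translate([0, 316, 165]) cube([993, 316, 165]);
  translate([0, 632, 330]) cube([993, 316, 165]);
  translate([0, 948, 495]) cube([993, 316, 165]);
  translate([0, 1264, 660]) cube([993, 316, 165]);
  translate([0, 1580, 825]) cube([993, 316, 165]);
  translate([0, 1896, 990]) cube([993, 316, 165]);
  translate([0, 2212, 1155]) cube([993, 316, 165]);
}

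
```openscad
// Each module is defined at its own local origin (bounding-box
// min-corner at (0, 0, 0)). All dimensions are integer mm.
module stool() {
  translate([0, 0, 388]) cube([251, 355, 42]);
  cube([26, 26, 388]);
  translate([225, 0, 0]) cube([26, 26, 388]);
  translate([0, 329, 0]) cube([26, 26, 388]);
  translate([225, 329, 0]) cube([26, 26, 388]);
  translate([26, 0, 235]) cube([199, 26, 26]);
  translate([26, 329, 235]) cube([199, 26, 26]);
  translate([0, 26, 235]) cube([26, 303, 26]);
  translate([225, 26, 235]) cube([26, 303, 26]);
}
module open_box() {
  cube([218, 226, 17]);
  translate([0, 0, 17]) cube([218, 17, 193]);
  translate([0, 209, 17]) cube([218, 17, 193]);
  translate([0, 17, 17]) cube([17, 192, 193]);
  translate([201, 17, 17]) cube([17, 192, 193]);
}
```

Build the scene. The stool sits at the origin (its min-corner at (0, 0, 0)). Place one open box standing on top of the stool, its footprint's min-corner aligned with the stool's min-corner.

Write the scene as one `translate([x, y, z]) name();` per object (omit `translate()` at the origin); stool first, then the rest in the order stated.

stool();
translate([0, 0, 430]) open_box();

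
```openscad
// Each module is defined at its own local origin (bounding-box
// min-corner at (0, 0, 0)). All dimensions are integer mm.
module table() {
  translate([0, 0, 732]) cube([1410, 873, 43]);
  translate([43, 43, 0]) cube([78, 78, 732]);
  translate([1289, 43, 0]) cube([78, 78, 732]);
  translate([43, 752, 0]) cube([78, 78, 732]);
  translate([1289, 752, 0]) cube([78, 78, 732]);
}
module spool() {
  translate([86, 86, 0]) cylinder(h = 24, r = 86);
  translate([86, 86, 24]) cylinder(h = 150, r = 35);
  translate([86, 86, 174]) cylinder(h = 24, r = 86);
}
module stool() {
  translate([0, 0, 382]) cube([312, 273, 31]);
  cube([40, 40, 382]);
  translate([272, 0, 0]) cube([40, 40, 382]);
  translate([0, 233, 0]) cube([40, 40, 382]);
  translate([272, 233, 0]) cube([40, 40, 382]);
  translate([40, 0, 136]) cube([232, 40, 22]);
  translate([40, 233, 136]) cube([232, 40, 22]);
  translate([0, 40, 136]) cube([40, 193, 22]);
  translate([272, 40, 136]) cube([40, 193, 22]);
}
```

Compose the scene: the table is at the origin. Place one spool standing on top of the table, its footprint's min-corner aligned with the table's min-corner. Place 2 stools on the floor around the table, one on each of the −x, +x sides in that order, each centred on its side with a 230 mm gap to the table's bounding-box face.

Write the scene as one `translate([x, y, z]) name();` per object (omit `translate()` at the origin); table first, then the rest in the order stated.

table();
translate([0, 0, 775]) spool();
translate([-542, 300, 0]) stool();
translate([1640, 300, 0]) stool();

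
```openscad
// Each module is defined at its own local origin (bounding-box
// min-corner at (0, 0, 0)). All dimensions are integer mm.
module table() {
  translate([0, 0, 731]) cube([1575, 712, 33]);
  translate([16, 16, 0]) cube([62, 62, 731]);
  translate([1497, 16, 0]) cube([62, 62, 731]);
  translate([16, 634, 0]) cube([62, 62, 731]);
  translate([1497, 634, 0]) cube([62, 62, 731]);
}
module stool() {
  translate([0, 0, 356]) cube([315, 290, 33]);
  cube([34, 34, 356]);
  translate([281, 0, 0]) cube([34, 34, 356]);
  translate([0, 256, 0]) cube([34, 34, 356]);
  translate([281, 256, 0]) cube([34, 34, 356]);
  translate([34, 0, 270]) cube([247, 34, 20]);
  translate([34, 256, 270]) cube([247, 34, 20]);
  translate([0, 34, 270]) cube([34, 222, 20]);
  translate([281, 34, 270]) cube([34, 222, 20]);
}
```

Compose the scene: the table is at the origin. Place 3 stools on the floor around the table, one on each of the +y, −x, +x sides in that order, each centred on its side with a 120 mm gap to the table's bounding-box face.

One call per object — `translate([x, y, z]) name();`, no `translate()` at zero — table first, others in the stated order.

table();
translate([630, 832, 0]) stool();
translate([-435, 211, 0]) stool();
translate([1695, 211, 0]) stool();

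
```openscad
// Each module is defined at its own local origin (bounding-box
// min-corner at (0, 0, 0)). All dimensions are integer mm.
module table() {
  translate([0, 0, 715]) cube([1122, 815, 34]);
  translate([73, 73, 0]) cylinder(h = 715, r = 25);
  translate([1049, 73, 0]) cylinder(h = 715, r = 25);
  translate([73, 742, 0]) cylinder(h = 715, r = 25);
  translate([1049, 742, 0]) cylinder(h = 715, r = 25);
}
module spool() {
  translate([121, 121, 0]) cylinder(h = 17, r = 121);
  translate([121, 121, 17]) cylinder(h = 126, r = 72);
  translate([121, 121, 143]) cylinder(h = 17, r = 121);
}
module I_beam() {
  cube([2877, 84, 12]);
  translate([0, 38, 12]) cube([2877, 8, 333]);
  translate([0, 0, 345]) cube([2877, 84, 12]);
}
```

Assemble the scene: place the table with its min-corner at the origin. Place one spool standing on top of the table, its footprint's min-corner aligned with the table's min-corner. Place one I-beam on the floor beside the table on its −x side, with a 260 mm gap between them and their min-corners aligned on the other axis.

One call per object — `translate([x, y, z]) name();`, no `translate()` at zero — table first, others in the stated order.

table();
translate([0, 0, 749]) spool();
translate([-3137, 0, 0]) I_beam();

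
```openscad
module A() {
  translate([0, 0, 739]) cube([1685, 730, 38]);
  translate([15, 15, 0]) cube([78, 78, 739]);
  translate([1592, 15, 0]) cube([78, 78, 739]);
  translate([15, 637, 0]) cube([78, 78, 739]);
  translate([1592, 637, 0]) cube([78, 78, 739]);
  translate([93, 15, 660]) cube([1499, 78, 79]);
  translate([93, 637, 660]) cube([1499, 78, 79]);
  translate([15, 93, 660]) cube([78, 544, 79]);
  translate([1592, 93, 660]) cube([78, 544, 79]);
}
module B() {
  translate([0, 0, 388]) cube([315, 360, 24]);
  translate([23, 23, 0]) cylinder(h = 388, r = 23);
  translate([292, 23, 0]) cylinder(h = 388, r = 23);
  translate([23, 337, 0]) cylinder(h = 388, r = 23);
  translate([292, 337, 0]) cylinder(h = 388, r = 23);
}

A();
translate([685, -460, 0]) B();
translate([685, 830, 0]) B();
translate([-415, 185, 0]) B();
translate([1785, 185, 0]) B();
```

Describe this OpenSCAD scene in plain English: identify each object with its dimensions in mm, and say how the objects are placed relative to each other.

A is a table with a 1685×730 mm rectangular top, 38 mm thick, top surface at z = 777 mm, supported by four 78×78 mm square legs, each inset 15 mm from the nearest pair of top edges, running from the floor. Four apron rails, 78 mm thick and 79 mm tall, run between adjacent legs with their top edges flush with the underside of the top and their outer faces flush with the legs' outer faces.

B is a simple wooden stool: a rectangular seat 315 mm (x) by 360 mm (y), 24 mm thick, top face at z = 412 mm, on four round legs, each 46 mm in diameter. The legs rest on z = 0, each leg's axis is inset half a diameter from the nearest pair of seat edges (so the leg's bounding box is flush with the corner).

Four stools sit around the table at the −y, +y, −x, +x sides.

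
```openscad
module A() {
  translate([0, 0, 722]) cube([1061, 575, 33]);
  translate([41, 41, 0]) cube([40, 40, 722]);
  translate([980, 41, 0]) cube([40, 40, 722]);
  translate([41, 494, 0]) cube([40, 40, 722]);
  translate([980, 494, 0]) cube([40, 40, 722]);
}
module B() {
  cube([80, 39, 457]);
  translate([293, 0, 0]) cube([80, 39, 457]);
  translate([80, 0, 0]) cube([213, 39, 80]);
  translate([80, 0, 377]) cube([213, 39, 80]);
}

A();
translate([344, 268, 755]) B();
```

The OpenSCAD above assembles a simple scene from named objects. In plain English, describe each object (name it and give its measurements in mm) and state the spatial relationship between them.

A is a table with a 1061×575 mm rectangular top, 33 mm thick, top surface at z = 755 mm, supported by four 40×40 mm square legs, each inset 41 mm from the nearest pair of top edges, running from the floor.

B is a rectangular picture frame lying in the x–z plane (depth along y). The opening is 213 mm wide (x) by 297 mm tall (z), surrounded by a border 80 mm wide on all four sides. The frame is 39 mm deep and is made of two full-height vertical stiles with two horizontal rails fitted between them.

The picture frame is on top of the table, centred.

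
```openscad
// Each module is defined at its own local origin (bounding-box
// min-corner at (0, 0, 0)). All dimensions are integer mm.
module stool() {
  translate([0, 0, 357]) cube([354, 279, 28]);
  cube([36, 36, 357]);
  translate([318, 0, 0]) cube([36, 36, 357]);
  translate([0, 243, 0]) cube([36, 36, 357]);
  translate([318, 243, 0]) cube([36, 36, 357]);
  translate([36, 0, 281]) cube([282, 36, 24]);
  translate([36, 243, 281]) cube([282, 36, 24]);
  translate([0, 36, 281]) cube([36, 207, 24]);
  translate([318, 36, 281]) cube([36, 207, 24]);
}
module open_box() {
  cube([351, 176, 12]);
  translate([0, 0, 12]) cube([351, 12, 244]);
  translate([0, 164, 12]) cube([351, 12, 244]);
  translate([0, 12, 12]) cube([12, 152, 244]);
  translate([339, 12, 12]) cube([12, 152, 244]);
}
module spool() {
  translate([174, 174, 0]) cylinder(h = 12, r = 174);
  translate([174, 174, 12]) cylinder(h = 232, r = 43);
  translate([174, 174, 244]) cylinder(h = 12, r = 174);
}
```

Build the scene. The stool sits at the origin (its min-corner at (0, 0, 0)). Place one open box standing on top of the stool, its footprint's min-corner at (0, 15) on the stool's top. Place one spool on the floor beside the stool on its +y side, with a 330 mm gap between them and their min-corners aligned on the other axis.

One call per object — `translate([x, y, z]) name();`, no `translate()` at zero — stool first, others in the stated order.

stool();
translate([0, 15, 385]) open_box();
translate([0, 609, 0]) spool();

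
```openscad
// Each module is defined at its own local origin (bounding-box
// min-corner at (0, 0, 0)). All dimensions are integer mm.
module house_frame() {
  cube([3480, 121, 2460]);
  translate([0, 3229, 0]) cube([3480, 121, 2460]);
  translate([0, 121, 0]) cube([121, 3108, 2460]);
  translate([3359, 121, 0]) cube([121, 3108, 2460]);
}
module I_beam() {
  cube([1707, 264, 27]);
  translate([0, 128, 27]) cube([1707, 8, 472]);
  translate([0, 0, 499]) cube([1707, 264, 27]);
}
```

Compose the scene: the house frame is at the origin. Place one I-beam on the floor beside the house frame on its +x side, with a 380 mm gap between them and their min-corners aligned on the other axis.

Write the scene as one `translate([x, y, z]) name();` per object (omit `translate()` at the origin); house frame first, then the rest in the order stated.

house_frame();
translate([3860, 0, 0]) I_beam();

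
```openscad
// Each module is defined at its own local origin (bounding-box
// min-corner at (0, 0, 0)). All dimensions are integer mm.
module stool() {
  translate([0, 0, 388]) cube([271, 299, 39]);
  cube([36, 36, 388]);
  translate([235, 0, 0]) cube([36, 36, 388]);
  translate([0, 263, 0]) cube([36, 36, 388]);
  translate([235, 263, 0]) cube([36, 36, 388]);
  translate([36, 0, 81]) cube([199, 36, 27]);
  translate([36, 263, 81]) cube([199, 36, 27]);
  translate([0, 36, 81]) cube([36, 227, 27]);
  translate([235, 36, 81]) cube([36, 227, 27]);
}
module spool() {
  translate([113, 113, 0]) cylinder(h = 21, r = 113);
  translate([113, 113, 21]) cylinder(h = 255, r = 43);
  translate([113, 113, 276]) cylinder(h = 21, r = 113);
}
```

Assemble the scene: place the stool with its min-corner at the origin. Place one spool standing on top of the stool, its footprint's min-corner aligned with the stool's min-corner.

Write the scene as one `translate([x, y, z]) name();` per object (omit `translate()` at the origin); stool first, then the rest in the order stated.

stool();
translate([0, 0, 427]) spool();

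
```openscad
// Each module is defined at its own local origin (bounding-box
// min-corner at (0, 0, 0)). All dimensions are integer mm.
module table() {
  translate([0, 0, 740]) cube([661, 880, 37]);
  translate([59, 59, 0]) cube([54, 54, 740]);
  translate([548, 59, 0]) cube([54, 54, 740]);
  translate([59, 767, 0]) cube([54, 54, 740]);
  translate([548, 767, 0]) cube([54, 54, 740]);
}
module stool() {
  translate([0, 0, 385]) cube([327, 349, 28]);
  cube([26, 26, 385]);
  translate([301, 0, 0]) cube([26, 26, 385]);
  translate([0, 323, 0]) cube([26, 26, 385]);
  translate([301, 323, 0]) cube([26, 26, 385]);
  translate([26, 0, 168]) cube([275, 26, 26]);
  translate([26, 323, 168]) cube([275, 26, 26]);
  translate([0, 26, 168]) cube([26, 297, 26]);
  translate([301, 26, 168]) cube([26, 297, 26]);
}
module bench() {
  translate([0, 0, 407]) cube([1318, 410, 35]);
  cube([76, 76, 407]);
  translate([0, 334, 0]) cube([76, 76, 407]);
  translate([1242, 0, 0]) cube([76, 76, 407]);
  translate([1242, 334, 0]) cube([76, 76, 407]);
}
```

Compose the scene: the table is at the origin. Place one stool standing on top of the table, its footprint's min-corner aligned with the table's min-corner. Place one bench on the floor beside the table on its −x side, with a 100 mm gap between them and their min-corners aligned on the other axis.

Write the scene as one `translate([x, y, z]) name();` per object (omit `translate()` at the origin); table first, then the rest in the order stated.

table();
translate([0, 0, 777]) stool();
translate([-1418, 0, 0]) bench();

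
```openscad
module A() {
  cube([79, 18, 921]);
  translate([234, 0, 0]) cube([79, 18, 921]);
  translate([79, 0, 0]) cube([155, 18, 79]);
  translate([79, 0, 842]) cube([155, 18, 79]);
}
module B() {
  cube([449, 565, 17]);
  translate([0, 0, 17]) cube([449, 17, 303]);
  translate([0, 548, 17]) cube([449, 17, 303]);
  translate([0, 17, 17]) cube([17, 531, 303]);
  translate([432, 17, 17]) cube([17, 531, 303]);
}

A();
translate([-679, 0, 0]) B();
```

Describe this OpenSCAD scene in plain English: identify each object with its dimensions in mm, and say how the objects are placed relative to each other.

A is a rectangular picture frame lying in the x–z plane (depth along y). The opening is 155 mm wide (x) by 763 mm tall (z), surrounded by a border 79 mm wide on all four sides. The frame is 18 mm deep and is made of two full-height vertical stiles with two horizontal rails fitted between them.

B is an open-topped rectangular box: outside dimensions 449×565×320 mm, with a uniform wall and base thickness of 17 mm. The base is a full 449×565 slab on the floor; four walls sit on top of the base. The front and back walls (the −y and +y sides) span the full width; the two side walls fit between them.

The open box is on the floor beside the picture frame on its −x side.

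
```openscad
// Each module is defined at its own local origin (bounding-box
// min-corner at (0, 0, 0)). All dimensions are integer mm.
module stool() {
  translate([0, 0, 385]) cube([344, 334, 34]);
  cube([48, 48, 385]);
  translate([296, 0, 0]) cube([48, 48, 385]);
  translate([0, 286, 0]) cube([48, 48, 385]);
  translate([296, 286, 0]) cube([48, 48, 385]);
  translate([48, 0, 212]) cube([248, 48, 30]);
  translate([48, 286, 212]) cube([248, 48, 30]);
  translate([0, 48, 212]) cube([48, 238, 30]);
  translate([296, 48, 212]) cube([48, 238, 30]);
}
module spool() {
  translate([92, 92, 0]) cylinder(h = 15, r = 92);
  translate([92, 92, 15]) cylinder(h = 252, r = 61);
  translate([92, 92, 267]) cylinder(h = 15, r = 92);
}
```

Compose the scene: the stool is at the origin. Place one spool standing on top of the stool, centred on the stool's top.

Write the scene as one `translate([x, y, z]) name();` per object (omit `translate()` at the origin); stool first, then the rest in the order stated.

stool();
translate([80, 75, 419]) spool();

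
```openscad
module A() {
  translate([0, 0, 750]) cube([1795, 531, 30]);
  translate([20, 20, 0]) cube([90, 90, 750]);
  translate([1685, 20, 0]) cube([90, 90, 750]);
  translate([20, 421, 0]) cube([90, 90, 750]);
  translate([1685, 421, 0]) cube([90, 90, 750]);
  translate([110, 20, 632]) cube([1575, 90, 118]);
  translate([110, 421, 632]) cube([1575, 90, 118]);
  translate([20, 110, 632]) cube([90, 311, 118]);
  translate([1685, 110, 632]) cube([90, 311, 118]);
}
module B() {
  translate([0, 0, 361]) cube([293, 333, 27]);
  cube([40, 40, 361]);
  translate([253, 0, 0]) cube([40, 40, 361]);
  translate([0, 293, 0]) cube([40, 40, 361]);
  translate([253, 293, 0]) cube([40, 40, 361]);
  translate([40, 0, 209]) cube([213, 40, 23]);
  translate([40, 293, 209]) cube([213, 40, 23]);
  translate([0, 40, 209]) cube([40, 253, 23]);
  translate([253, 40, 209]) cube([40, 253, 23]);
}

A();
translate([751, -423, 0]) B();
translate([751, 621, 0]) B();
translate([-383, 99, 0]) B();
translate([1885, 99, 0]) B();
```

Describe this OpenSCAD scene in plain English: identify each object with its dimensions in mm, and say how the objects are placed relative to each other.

A is a rectangular dining table. The top is 1795×531×30 mm with its upper surface at z = 780 mm. It stands on four 90×90 mm square legs, each inset 20 mm from the nearest pair of top edges, running from the floor to the underside of the top. Four apron rails, 90 mm thick and 118 mm tall, run between adjacent legs with their top edges flush with the underside of the top and their outer faces flush with the legs' outer faces.

B is a simple wooden stool: a rectangular seat 293 mm (x) by 333 mm (y), 27 mm thick, top face at z = 388 mm, on four square legs, each 40×40 mm in cross-section. The legs rest on z = 0, each flush with a corner of the seat. Four stretchers, 40 mm wide and 23 mm tall, connect adjacent legs with their undersides at z = 209 mm, each running between the inner faces of the legs it joins and aligned with the legs' outer faces on the other axis.

Four stools sit around the table at the −y, +y, −x, +x sides.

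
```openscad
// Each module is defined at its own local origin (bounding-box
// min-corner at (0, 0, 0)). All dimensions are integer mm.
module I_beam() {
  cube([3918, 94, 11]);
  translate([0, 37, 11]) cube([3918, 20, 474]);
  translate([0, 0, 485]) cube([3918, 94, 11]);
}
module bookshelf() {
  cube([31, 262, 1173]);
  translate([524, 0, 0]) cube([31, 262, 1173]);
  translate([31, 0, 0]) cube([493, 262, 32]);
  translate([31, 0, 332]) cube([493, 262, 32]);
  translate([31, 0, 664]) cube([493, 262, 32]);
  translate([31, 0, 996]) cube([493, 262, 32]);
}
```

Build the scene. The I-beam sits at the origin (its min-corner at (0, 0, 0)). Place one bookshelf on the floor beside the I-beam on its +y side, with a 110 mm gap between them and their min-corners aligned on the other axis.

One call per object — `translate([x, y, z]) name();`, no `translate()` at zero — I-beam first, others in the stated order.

I_beam();
translate([0, 204, 0]) bookshelf();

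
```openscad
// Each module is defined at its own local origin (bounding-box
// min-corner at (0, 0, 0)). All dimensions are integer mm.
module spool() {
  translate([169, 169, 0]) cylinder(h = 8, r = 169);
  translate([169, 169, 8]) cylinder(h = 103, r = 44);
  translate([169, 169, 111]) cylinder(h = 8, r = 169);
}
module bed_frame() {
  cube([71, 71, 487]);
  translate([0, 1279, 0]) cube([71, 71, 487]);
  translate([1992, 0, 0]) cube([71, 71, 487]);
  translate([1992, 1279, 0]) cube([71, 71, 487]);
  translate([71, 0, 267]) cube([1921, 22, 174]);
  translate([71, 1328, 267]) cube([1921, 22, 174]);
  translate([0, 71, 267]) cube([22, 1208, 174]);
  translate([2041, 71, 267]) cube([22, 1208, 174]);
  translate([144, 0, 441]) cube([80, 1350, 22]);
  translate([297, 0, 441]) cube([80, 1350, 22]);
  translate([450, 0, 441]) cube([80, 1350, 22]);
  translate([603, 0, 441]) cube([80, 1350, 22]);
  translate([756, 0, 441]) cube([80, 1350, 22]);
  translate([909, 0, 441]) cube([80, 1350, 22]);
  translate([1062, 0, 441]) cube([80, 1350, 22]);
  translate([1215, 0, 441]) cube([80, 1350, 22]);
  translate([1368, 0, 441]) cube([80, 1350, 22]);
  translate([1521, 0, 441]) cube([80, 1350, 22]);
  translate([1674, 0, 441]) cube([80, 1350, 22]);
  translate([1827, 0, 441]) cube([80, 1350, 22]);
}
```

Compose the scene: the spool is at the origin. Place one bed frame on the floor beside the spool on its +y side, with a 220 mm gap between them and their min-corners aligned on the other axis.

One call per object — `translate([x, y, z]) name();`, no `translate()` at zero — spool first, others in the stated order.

spool();
translate([0, 558, 0]) bed_frame();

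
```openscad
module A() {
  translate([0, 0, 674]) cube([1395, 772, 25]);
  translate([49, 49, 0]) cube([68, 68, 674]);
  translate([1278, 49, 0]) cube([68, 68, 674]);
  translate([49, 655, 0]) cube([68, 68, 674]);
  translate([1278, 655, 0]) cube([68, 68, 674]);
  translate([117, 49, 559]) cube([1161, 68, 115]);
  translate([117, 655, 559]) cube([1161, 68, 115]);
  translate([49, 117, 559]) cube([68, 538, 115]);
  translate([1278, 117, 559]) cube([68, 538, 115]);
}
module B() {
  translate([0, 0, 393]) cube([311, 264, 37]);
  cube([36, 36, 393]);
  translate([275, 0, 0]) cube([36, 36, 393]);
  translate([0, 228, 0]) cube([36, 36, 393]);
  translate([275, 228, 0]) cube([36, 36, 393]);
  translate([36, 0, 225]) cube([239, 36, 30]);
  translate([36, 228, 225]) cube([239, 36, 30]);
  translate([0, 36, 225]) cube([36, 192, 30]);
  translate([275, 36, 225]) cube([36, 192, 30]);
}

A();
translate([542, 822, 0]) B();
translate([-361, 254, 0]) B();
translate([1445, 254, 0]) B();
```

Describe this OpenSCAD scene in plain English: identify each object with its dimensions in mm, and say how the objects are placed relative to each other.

A is a table with a 1395×772 mm rectangular top, 25 mm thick, top surface at z = 699 mm, supported by four 68×68 mm square legs, each inset 49 mm from the nearest pair of top edges, running from the floor. Four apron rails, 68 mm thick and 115 mm tall, run between adjacent legs with their top edges flush with the underside of the top and their outer faces flush with the legs' outer faces.

B is a simple wooden stool: a rectangular seat 311 mm (x) by 264 mm (y), 37 mm thick, top face at z = 430 mm, on four square legs, each 36×36 mm in cross-section. The legs rest on z = 0, each flush with a corner of the seat. Four stretchers, 36 mm wide and 30 mm tall, connect adjacent legs with their undersides at z = 225 mm, each running between the inner faces of the legs it joins and aligned with the legs' outer faces on the other axis.

Three stools sit around the table at the +y, −x, +x sides.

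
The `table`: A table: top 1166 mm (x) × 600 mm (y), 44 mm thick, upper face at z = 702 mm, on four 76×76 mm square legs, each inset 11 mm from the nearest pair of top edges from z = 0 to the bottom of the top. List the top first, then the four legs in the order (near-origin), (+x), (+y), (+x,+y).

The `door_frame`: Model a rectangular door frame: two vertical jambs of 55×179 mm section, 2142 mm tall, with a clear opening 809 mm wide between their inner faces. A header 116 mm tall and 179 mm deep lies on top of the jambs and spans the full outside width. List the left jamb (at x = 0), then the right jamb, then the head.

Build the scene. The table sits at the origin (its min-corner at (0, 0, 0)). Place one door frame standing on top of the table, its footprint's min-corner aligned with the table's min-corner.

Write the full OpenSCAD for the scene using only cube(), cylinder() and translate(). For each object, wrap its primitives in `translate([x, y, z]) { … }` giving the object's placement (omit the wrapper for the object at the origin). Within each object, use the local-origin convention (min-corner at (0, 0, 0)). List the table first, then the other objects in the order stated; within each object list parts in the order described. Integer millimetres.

translate([0, 0, 658]) cube([1166, 600, 44]);
translate([11, 11, 0]) cube([76, 76, 658]);
translate([1079, 11, 0]) cube([76, 76, 658]);
translate([11, 513, 0]) cube([76, 76, 658]);
translate([1079, 513, 0]) cube([76, 76, 658]);
translate([0, 0, 702]) {
  cube([55, 179, 2142]);
  translate([864, 0, 0]) cube([55, 179, 2142]);
  translate([0, 0, 2142]) cube([919, 179, 116]);
}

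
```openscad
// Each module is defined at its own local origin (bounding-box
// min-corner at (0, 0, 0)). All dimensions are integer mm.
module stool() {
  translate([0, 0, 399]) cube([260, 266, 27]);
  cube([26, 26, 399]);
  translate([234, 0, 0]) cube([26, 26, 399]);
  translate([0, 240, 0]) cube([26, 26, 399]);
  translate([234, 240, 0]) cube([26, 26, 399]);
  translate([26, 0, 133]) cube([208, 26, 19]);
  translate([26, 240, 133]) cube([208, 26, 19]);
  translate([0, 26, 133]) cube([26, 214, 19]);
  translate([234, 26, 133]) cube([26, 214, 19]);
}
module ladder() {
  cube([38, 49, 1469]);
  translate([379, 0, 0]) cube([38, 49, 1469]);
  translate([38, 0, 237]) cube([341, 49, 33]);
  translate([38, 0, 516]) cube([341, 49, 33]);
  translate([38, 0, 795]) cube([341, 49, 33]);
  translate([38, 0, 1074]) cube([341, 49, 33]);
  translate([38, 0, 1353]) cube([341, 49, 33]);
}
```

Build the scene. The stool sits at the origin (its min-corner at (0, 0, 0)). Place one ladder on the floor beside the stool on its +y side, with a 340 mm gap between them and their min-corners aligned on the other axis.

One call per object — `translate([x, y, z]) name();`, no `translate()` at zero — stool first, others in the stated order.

stool();
translate([0, 606, 0]) ladder();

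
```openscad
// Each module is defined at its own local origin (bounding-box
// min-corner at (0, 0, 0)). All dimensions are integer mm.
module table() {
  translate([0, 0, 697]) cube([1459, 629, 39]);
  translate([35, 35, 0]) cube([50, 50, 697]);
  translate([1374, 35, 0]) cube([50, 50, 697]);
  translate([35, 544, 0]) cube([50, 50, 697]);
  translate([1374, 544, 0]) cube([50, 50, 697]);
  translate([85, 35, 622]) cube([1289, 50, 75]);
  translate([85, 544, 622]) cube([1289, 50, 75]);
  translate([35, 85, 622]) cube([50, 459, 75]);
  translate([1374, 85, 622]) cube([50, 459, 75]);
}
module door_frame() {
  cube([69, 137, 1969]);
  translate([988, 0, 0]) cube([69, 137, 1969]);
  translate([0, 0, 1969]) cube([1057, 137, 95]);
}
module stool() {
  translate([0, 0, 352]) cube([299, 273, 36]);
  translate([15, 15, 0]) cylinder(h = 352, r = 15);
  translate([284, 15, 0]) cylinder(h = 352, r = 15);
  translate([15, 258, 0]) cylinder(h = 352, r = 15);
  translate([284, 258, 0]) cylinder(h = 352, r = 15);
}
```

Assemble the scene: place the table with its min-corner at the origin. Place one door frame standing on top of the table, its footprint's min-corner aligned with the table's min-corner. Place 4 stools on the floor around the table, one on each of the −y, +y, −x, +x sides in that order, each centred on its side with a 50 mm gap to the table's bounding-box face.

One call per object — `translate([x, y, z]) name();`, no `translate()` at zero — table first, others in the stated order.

table();
translate([0, 0, 736]) door_frame();
translate([580, -323, 0]) stool();
translate([580, 679, 0]) stool();
translate([-349, 178, 0]) stool();
translate([1509, 178, 0]) stool();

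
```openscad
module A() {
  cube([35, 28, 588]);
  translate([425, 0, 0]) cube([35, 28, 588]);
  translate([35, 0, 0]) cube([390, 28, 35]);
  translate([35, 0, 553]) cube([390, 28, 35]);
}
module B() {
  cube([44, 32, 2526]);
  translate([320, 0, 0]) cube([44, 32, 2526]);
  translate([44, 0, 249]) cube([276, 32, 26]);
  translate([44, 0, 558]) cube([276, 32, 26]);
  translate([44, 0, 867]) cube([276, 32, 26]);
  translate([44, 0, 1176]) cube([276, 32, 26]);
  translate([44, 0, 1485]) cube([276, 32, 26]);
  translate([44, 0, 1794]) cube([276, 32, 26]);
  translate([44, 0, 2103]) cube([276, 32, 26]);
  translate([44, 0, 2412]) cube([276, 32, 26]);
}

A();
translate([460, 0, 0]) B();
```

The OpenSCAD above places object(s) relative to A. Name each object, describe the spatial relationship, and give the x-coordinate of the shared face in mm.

A is a picture frame. B is a ladder. The ladder is against the picture frame's +x side, with their −y faces flush. The x-coordinate of the shared face is 460 mm.

The picture frame's +x face and the ladder's −x face are both at x = 460 mm.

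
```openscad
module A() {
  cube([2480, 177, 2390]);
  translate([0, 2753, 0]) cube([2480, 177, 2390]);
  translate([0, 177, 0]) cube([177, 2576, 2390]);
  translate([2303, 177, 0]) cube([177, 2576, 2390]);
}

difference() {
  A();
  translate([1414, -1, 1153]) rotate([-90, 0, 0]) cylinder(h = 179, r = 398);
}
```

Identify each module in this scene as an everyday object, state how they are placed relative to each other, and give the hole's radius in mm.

The subtracted cylinder has r = 398 mm.

A is a house frame. The house frame has a circular hole through its front wall. The hole's radius is 398 mm.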